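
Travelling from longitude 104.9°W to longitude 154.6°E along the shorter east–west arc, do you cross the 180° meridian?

Yes

Naïve |154.6 − -104.9| = 259.5° > 180°, so the shorter arc goes the other way round — across 180°.
Signed shortest Δλ = ((154.6 − -104.9 + 180) mod 360) − 180 = -100.5°.
Going west by 100.5° from -104.9° passes through 180° before reaching +154.6°.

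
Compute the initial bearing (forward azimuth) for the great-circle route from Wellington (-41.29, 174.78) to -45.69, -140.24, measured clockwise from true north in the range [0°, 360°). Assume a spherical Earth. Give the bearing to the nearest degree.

113°

Δλ = -140.24 − 174.78 = -315.02°; wrapped into (−180°, 180°]: 44.98°.
θ = atan2( sin Δλ · cos φ₂ , cos φ₁ · sin φ₂ − sin φ₁ · cos φ₂ · cos Δλ )
  = atan2(0.49377, -0.21161) = 113.198° → normalised to [0°, 360°): 113.198°.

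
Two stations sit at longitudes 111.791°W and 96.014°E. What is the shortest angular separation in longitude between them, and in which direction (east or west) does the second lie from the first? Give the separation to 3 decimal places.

Raw difference: 96.014 − -111.791 = 207.805°.
Normalise into (−180°, 180°]: 207.805° − 360° = -152.195°.
Negative ⇒ the second point lies to the west; separation 152.195°.

152.195° west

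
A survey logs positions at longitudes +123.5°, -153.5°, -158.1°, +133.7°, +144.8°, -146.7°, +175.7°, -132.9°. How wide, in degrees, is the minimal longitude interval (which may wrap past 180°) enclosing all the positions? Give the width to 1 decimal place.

Sort the longitudes: -158.1°, -153.5°, -146.7°, -132.9°, +123.5°, +133.7°, +144.8°, +175.7°.
Eastward gaps between consecutive values (wrapping around): 4.6°, 6.8°, 13.8°, 256.4°, 10.2°, 11.1°, 30.9°, 26.2°.
Largest gap = 256.4° ⇒ minimal covering band is its complement: 360° − 256.4° = 103.6°.
Band runs from +123.5° eastward to -132.9°, crossing the antimeridian.

103.6°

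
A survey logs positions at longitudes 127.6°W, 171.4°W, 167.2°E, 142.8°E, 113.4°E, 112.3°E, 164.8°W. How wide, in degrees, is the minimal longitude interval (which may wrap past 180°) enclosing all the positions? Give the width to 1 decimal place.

Sort the longitudes: -171.4°, -164.8°, -127.6°, +112.3°, +113.4°, +142.8°, +167.2°.
Eastward gaps between consecutive values (wrapping around): 6.6°, 37.2°, 239.9°, 1.1°, 29.4°, 24.4°, 21.4°.
Largest gap = 239.9° ⇒ minimal covering band is its complement: 360° − 239.9° = 120.1°.
Band runs from +112.3° eastward to -127.6°, crossing the antimeridian.

120.1°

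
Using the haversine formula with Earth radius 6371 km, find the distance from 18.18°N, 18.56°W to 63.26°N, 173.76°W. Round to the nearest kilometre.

10706 km

Δλ = -173.76 − -18.56 = -155.20°.
Δφ = 63.26 − 18.18 = 45.08°.
a = sin²(Δφ/2) + cos φ₁ · cos φ₂ · sin²(Δλ/2) = 0.554711.
c = 2·atan2(√a, √(1−a)) = 1.68044 rad → d = 6371·c ≈ 10706.07 km.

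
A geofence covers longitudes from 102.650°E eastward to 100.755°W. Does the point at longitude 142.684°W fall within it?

Yes

Band width going east from +102.650° to -100.755°: ((-100.755 − 102.650) mod 360) = 156.595°.
Offset of -142.684° east of the west edge: ((-142.684 − 102.650) mod 360) = 114.666°.
114.666° ≤ 156.595° ⇒ inside.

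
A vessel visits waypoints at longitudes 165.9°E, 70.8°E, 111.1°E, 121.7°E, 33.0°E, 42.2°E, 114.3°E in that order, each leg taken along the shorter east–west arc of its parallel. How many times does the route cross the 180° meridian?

0

Leg 1: +165.9° → +70.8°, shortest Δλ = -95.1° (west) — does not cross 180°.
Leg 2: +70.8° → +111.1°, shortest Δλ = 40.3° (east) — does not cross 180°.
Leg 3: +111.1° → +121.7°, shortest Δλ = 10.6° (east) — does not cross 180°.
Leg 4: +121.7° → +33.0°, shortest Δλ = -88.7° (west) — does not cross 180°.
Leg 5: +33.0° → +42.2°, shortest Δλ = 9.2° (east) — does not cross 180°.
Leg 6: +42.2° → +114.3°, shortest Δλ = 72.1° (east) — does not cross 180°.
Total crossings: 0.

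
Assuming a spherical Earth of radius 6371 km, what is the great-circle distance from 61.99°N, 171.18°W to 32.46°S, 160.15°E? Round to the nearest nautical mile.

5839 nmi

Δλ = 160.15 − -171.18 = 331.33°; wrapped into (−180°, 180°]: -28.67°.
Δφ = -32.46 − 61.99 = -94.45°.
a = sin²(Δφ/2) + cos φ₁ · cos φ₂ · sin²(Δλ/2) = 0.563085.
c = 2·atan2(√a, √(1−a)) = 1.69730 rad → d = 6371·c ≈ 10813.53 km ≈ 5838.84 nmi.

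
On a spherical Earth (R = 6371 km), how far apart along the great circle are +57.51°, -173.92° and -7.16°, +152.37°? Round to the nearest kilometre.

7809 km

Δλ = 152.37 − -173.92 = 326.29°; wrapped into (−180°, 180°]: -33.71°.
Δφ = -7.16 − 57.51 = -64.67°.
a = sin²(Δφ/2) + cos φ₁ · cos φ₂ · sin²(Δλ/2) = 0.330891.
c = 2·atan2(√a, √(1−a)) = 1.22577 rad → d = 6371·c ≈ 7809.41 km.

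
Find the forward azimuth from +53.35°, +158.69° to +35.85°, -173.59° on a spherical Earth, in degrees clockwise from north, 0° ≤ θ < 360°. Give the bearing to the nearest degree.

121°

Δλ = -173.59 − 158.69 = -332.28°; wrapped into (−180°, 180°]: 27.72°.
θ = atan2( sin Δλ · cos φ₂ , cos φ₁ · sin φ₂ − sin φ₁ · cos φ₂ · cos Δλ )
  = atan2(0.37703, -0.22607) = 120.947° → normalised to [0°, 360°): 120.947°.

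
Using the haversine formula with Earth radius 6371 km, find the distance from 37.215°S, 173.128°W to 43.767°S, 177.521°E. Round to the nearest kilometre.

Δλ = 177.521 − -173.128 = 350.649°; wrapped into (−180°, 180°]: -9.351°.
Δφ = -43.767 − -37.215 = -6.552°.
a = sin²(Δφ/2) + cos φ₁ · cos φ₂ · sin²(Δλ/2) = 0.007087.
c = 2·atan2(√a, √(1−a)) = 0.16857 rad → d = 6371·c ≈ 1073.93 km.

1074 km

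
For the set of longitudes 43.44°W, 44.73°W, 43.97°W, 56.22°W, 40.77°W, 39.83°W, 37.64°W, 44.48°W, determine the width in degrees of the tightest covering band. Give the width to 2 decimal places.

Sort the longitudes: -56.22°, -44.73°, -44.48°, -43.97°, -43.44°, -40.77°, -39.83°, -37.64°.
Eastward gaps between consecutive values (wrapping around): 11.49°, 0.25°, 0.51°, 0.53°, 2.67°, 0.94°, 2.19°, 341.42°.
Largest gap = 341.42° ⇒ minimal covering band is its complement: 360° − 341.42° = 18.58°.
Band runs from -56.22° eastward to -37.64°.

18.58°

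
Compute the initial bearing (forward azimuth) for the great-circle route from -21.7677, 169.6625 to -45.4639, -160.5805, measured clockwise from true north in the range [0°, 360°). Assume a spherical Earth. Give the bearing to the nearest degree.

Δλ = -160.5805 − 169.6625 = -330.2430°; wrapped into (−180°, 180°]: 29.7570°.
θ = atan2( sin Δλ · cos φ₂ , cos φ₁ · sin φ₂ − sin φ₁ · cos φ₂ · cos Δλ )
  = atan2(0.34810, -0.43618) = 141.408° → normalised to [0°, 360°): 141.408°.

141°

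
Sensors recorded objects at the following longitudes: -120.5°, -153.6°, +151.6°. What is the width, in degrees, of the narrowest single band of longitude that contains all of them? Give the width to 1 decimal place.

87.9°

Sort the longitudes: -153.6°, -120.5°, +151.6°.
Eastward gaps between consecutive values (wrapping around): 33.1°, 272.1°, 54.8°.
Largest gap = 272.1° ⇒ minimal covering band is its complement: 360° − 272.1° = 87.9°.
Band runs from +151.6° eastward to -120.5°, crossing the antimeridian.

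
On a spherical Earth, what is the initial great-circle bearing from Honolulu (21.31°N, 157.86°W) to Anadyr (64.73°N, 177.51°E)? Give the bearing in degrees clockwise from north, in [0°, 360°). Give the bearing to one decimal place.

345.8°

Δλ = 177.51 − -157.86 = 335.37°; wrapped into (−180°, 180°]: -24.63°.
θ = atan2( sin Δλ · cos φ₂ , cos φ₁ · sin φ₂ − sin φ₁ · cos φ₂ · cos Δλ )
  = atan2(-0.17791, 0.70146) = -14.232° → normalised to [0°, 360°): 345.768°.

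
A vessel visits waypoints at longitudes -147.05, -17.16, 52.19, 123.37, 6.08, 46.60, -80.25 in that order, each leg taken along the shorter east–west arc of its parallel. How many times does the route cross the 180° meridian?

0

Leg 1: -147.05° → -17.16°, shortest Δλ = 129.89° (east) — does not cross 180°.
Leg 2: -17.16° → +52.19°, shortest Δλ = 69.35° (east) — does not cross 180°.
Leg 3: +52.19° → +123.37°, shortest Δλ = 71.18° (east) — does not cross 180°.
Leg 4: +123.37° → +6.08°, shortest Δλ = -117.29° (west) — does not cross 180°.
Leg 5: +6.08° → +46.60°, shortest Δλ = 40.52° (east) — does not cross 180°.
Leg 6: +46.60° → -80.25°, shortest Δλ = -126.85° (west) — does not cross 180°.
Total crossings: 0.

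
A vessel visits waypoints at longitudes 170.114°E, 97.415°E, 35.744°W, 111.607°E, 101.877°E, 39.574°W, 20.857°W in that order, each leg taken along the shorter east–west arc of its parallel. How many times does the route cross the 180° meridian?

Leg 1: +170.114° → +97.415°, shortest Δλ = -72.699° (west) — does not cross 180°.
Leg 2: +97.415° → -35.744°, shortest Δλ = -133.159° (west) — does not cross 180°.
Leg 3: -35.744° → +111.607°, shortest Δλ = 147.351° (east) — does not cross 180°.
Leg 4: +111.607° → +101.877°, shortest Δλ = -9.73° (west) — does not cross 180°.
Leg 5: +101.877° → -39.574°, shortest Δλ = -141.451° (west) — does not cross 180°.
Leg 6: -39.574° → -20.857°, shortest Δλ = 18.717° (east) — does not cross 180°.
Total crossings: 0.

0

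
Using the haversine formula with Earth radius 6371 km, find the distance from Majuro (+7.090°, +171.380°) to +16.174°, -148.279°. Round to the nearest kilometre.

Δλ = -148.279 − 171.380 = -319.659°; wrapped into (−180°, 180°]: 40.341°.
Δφ = 16.174 − 7.090 = 9.084°.
a = sin²(Δφ/2) + cos φ₁ · cos φ₂ · sin²(Δλ/2) = 0.119589.
c = 2·atan2(√a, √(1−a)) = 0.70622 rad → d = 6371·c ≈ 4499.32 km.

4499 km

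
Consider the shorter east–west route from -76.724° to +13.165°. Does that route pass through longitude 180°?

No

Signed shortest Δλ = ((13.165 − -76.724 + 180) mod 360) − 180 = 89.889°.
Going east by 89.889° from -76.724° reaches +13.165° without touching 180°.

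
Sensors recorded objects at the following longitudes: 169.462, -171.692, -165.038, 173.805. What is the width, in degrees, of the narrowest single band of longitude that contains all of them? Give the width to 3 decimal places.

Sort the longitudes: -171.692°, -165.038°, +169.462°, +173.805°.
Eastward gaps between consecutive values (wrapping around): 6.654°, 334.500°, 4.343°, 14.503°.
Largest gap = 334.500° ⇒ minimal covering band is its complement: 360° − 334.500° = 25.500°.
Band runs from +169.462° eastward to -165.038°, crossing the antimeridian.

25.500°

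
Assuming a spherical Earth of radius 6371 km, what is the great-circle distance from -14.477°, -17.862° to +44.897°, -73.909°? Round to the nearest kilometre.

8682 km

Δλ = -73.909 − -17.862 = -56.047°.
Δφ = 44.897 − -14.477 = 59.374°.
a = sin²(Δφ/2) + cos φ₁ · cos φ₂ · sin²(Δλ/2) = 0.396689.
c = 2·atan2(√a, √(1−a)) = 1.36267 rad → d = 6371·c ≈ 8681.60 km.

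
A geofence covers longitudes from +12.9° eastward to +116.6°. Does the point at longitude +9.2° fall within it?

Band width going east from +12.9° to +116.6°: ((116.6 − 12.9) mod 360) = 103.7°.
Offset of +9.2° east of the west edge: ((9.2 − 12.9) mod 360) = 356.3°.
356.3° > 103.7° ⇒ outside.

No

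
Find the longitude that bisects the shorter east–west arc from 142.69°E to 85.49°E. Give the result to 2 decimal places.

Signed shortest Δλ from +142.69° to +85.49° is -57.20°.
Midpoint longitude = +142.69° + (-57.20°)/2 = +142.69° − 28.60° = +114.09°.

114.09°E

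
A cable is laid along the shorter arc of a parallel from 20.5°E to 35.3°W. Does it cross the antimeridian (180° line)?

No

Signed shortest Δλ = ((-35.3 − 20.5 + 180) mod 360) − 180 = -55.8°.
Going west by 55.8° from +20.5° reaches -35.3° without touching 180°.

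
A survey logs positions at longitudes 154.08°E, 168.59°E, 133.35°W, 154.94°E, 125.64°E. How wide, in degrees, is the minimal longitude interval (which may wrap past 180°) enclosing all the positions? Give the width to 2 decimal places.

Sort the longitudes: -133.35°, +125.64°, +154.08°, +154.94°, +168.59°.
Eastward gaps between consecutive values (wrapping around): 258.99°, 28.44°, 0.86°, 13.65°, 58.06°.
Largest gap = 258.99° ⇒ minimal covering band is its complement: 360° − 258.99° = 101.01°.
Band runs from +125.64° eastward to -133.35°, crossing the antimeridian.

101.01°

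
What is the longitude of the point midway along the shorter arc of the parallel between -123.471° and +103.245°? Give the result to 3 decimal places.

Signed shortest Δλ from -123.471° to +103.245° is -133.284°.
Midpoint longitude = -123.471° + (-133.284°)/2 = -123.471° − 66.642° = -190.113°.
Normalise into (−180°, 180°]: +169.887°.
(The naïve average (-123.471 + +103.245)/2 = -10.113° is on the wrong side of the globe.)

+169.887°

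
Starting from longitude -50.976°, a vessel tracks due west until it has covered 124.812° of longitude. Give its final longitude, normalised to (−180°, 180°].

Start at -50.976°; shift −124.812° → -175.788°.
-175.788° already lies in (−180°, 180°].

-175.788°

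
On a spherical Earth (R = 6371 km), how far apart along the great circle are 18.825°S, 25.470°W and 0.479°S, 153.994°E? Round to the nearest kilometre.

17868 km

Δλ = 153.994 − -25.470 = 179.464°.
Δφ = -0.479 − -18.825 = 18.346°.
a = sin²(Δφ/2) + cos φ₁ · cos φ₂ · sin²(Δλ/2) = 0.971868.
c = 2·atan2(√a, √(1−a)) = 2.80455 rad → d = 6371·c ≈ 17867.78 km.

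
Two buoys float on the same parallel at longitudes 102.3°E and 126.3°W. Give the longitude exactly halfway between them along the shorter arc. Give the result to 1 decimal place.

Signed shortest Δλ from +102.3° to -126.3° is +131.4°.
Midpoint longitude = +102.3° + (+131.4°)/2 = +102.3° + 65.7° = +168.0°.
(The naïve average (+102.3 + -126.3)/2 = -12.0° is on the wrong side of the globe.)

168.0°E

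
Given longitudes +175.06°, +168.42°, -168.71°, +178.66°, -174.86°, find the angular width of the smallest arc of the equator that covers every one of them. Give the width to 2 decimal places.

Sort the longitudes: -174.86°, -168.71°, +168.42°, +175.06°, +178.66°.
Eastward gaps between consecutive values (wrapping around): 6.15°, 337.13°, 6.64°, 3.60°, 6.48°.
Largest gap = 337.13° ⇒ minimal covering band is its complement: 360° − 337.13° = 22.87°.
Band runs from +168.42° eastward to -168.71°, crossing the antimeridian.

22.87°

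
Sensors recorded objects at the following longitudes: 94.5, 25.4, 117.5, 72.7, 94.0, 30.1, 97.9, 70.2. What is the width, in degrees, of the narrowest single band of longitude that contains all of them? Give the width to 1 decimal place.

Sort the longitudes: +25.4°, +30.1°, +70.2°, +72.7°, +94.0°, +94.5°, +97.9°, +117.5°.
Eastward gaps between consecutive values (wrapping around): 4.7°, 40.1°, 2.5°, 21.3°, 0.5°, 3.4°, 19.6°, 267.9°.
Largest gap = 267.9° ⇒ minimal covering band is its complement: 360° − 267.9° = 92.1°.
Band runs from +25.4° eastward to +117.5°.

92.1°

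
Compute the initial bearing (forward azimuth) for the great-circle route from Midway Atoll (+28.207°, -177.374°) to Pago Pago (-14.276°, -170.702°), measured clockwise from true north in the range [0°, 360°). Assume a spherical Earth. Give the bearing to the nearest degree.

170°

Δλ = -170.702 − -177.374 = 6.672°.
θ = atan2( sin Δλ · cos φ₂ , cos φ₁ · sin φ₂ − sin φ₁ · cos φ₂ · cos Δλ )
  = atan2(0.11260, -0.67227) = 170.492° → normalised to [0°, 360°): 170.492°.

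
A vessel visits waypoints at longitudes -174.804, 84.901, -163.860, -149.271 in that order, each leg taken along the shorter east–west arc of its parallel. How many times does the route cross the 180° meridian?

2

Leg 1: -174.804° → +84.901°, shortest Δλ = -100.295° (west) — crosses 180°.
Leg 2: +84.901° → -163.860°, shortest Δλ = 111.239° (east) — crosses 180°.
Leg 3: -163.860° → -149.271°, shortest Δλ = 14.589° (east) — does not cross 180°.
Total crossings: 2.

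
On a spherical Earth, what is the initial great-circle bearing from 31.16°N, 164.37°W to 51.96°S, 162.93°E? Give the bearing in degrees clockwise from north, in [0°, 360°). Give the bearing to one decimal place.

199.5°

Δλ = 162.93 − -164.37 = 327.30°; wrapped into (−180°, 180°]: -32.70°.
θ = atan2( sin Δλ · cos φ₂ , cos φ₁ · sin φ₂ − sin φ₁ · cos φ₂ · cos Δλ )
  = atan2(-0.33290, -0.94227) = -160.542° → normalised to [0°, 360°): 199.458°.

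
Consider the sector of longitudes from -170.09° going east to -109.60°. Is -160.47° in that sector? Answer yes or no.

Band width going east from -170.09° to -109.60°: ((-109.60 − -170.09) mod 360) = 60.49°.
Offset of -160.47° east of the west edge: ((-160.47 − -170.09) mod 360) = 9.62°.
9.62° ≤ 60.49° ⇒ inside.

Yes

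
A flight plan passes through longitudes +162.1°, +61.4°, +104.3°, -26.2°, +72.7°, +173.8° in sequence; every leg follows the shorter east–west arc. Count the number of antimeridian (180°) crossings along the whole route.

Leg 1: +162.1° → +61.4°, shortest Δλ = -100.7° (west) — does not cross 180°.
Leg 2: +61.4° → +104.3°, shortest Δλ = 42.9° (east) — does not cross 180°.
Leg 3: +104.3° → -26.2°, shortest Δλ = -130.5° (west) — does not cross 180°.
Leg 4: -26.2° → +72.7°, shortest Δλ = 98.9° (east) — does not cross 180°.
Leg 5: +72.7° → +173.8°, shortest Δλ = 101.1° (east) — does not cross 180°.
Total crossings: 0.

0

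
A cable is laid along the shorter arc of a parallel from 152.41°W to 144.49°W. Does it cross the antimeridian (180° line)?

Signed shortest Δλ = ((-144.49 − -152.41 + 180) mod 360) − 180 = 7.92°.
Going east by 7.92° from -152.41° reaches -144.49° without touching 180°.

No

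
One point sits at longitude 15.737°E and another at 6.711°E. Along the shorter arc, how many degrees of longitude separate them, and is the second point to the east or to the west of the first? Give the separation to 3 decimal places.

Raw difference: 6.711 − 15.737 = -9.026°.
Normalise into (−180°, 180°]: -9.026° stays -9.026°.
Negative ⇒ the second point lies to the west; separation 9.026°.

9.026° west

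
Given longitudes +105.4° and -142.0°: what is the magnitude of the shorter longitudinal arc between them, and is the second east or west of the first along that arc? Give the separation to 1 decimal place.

112.6° east

Raw difference: -142.0 − 105.4 = -247.4°.
Normalise into (−180°, 180°]: -247.4° + 360° = 112.6°.
Positive ⇒ the second point lies to the east; separation 112.6°.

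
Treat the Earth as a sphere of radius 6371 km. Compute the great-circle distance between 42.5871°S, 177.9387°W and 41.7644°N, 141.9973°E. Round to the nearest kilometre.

Δλ = 141.9973 − -177.9387 = 319.9360°; wrapped into (−180°, 180°]: -40.0640°.
Δφ = 41.7644 − -42.5871 = 84.3515°.
a = sin²(Δφ/2) + cos φ₁ · cos φ₂ · sin²(Δλ/2) = 0.515224.
c = 2·atan2(√a, √(1−a)) = 1.60125 rad → d = 6371·c ≈ 10201.56 km.

10202 km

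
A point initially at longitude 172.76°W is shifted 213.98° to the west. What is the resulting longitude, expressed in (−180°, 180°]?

Start at -172.76°; shift −213.98° → -386.74°.
-386.74° lies outside (−180°, 180°]; add 360° → -26.74°.

26.74°W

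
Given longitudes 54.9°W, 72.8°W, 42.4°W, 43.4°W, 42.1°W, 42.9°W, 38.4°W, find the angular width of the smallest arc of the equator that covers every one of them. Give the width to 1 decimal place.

34.4°

Sort the longitudes: -72.8°, -54.9°, -43.4°, -42.9°, -42.4°, -42.1°, -38.4°.
Eastward gaps between consecutive values (wrapping around): 17.9°, 11.5°, 0.5°, 0.5°, 0.3°, 3.7°, 325.6°.
Largest gap = 325.6° ⇒ minimal covering band is its complement: 360° − 325.6° = 34.4°.
Band runs from -72.8° eastward to -38.4°.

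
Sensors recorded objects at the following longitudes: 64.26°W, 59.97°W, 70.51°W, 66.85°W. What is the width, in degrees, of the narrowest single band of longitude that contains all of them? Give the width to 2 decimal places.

Sort the longitudes: -70.51°, -66.85°, -64.26°, -59.97°.
Eastward gaps between consecutive values (wrapping around): 3.66°, 2.59°, 4.29°, 349.46°.
Largest gap = 349.46° ⇒ minimal covering band is its complement: 360° − 349.46° = 10.54°.
Band runs from -70.51° eastward to -59.97°.

10.54°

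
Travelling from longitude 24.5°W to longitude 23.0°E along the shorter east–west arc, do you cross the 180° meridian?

Signed shortest Δλ = ((23.0 − -24.5 + 180) mod 360) − 180 = 47.5°.
Going east by 47.5° from -24.5° reaches +23.0° without touching 180°.

No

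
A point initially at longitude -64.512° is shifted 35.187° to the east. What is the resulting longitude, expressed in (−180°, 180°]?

Start at -64.512°; shift +35.187° → -29.325°.
-29.325° already lies in (−180°, 180°].

-29.325°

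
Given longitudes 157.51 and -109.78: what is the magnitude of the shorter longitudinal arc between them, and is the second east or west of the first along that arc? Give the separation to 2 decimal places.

Raw difference: -109.78 − 157.51 = -267.29°.
Normalise into (−180°, 180°]: -267.29° + 360° = 92.71°.
Positive ⇒ the second point lies to the east; separation 92.71°.

92.71° east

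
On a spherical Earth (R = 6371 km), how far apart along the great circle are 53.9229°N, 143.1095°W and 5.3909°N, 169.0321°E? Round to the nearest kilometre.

Δλ = 169.0321 − -143.1095 = 312.1416°; wrapped into (−180°, 180°]: -47.8584°.
Δφ = 5.3909 − 53.9229 = -48.5320°.
a = sin²(Δφ/2) + cos φ₁ · cos φ₂ · sin²(Δλ/2) = 0.265351.
c = 2·atan2(√a, √(1−a)) = 1.08230 rad → d = 6371·c ≈ 6895.33 km.

6895 km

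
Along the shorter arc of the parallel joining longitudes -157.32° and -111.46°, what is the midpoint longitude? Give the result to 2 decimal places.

Signed shortest Δλ from -157.32° to -111.46° is +45.86°.
Midpoint longitude = -157.32° + (+45.86°)/2 = -157.32° + 22.93° = -134.39°.

-134.39°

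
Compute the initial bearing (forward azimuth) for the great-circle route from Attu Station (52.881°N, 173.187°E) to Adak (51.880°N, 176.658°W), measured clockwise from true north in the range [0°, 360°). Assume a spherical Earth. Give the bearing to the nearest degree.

Δλ = -176.658 − 173.187 = -349.845°; wrapped into (−180°, 180°]: 10.155°.
θ = atan2( sin Δλ · cos φ₂ , cos φ₁ · sin φ₂ − sin φ₁ · cos φ₂ · cos Δλ )
  = atan2(0.10884, -0.00976) = 95.124° → normalised to [0°, 360°): 95.124°.

95°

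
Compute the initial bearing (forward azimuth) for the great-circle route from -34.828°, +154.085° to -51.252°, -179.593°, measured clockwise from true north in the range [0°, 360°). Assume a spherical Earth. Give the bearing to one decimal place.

Δλ = -179.593 − 154.085 = -333.678°; wrapped into (−180°, 180°]: 26.322°.
θ = atan2( sin Δλ · cos φ₂ , cos φ₁ · sin φ₂ − sin φ₁ · cos φ₂ · cos Δλ )
  = atan2(0.27753, -0.31981) = 139.048° → normalised to [0°, 360°): 139.048°.

139.0°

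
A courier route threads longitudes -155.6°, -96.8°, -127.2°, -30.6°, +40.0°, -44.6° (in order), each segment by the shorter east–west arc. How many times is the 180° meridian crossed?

0

Leg 1: -155.6° → -96.8°, shortest Δλ = 58.8° (east) — does not cross 180°.
Leg 2: -96.8° → -127.2°, shortest Δλ = -30.4° (west) — does not cross 180°.
Leg 3: -127.2° → -30.6°, shortest Δλ = 96.6° (east) — does not cross 180°.
Leg 4: -30.6° → +40.0°, shortest Δλ = 70.6° (east) — does not cross 180°.
Leg 5: +40.0° → -44.6°, shortest Δλ = -84.6° (west) — does not cross 180°.
Total crossings: 0.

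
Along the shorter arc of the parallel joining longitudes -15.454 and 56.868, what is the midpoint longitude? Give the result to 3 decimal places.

Signed shortest Δλ from -15.454° to +56.868° is +72.322°.
Midpoint longitude = -15.454° + (+72.322°)/2 = -15.454° + 36.161° = +20.707°.

+20.707°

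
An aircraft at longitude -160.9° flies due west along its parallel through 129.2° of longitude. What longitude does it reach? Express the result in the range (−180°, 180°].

Start at -160.9°; shift −129.2° → -290.1°.
-290.1° lies outside (−180°, 180°]; add 360° → +69.9°.

+69.9°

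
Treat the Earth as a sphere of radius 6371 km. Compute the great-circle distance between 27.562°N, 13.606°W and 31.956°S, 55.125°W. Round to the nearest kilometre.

Δλ = -55.125 − -13.606 = -41.519°.
Δφ = -31.956 − 27.562 = -59.518°.
a = sin²(Δφ/2) + cos φ₁ · cos φ₂ · sin²(Δλ/2) = 0.340862.
c = 2·atan2(√a, √(1−a)) = 1.24689 rad → d = 6371·c ≈ 7943.91 km.

7944 km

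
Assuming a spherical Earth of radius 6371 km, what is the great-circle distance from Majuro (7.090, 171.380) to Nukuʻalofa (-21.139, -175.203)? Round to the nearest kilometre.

Δλ = -175.203 − 171.380 = -346.583°; wrapped into (−180°, 180°]: 13.417°.
Δφ = -21.139 − 7.090 = -28.229°.
a = sin²(Δφ/2) + cos φ₁ · cos φ₂ · sin²(Δλ/2) = 0.072099.
c = 2·atan2(√a, √(1−a)) = 0.54370 rad → d = 6371·c ≈ 3463.89 km.

3464 km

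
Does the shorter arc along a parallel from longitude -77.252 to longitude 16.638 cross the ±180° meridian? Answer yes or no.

No

Signed shortest Δλ = ((16.638 − -77.252 + 180) mod 360) − 180 = 93.89°.
Going east by 93.89° from -77.252° reaches +16.638° without touching 180°.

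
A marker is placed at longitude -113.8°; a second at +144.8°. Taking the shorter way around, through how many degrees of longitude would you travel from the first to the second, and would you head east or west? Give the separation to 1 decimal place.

Raw difference: 144.8 − -113.8 = 258.6°.
Normalise into (−180°, 180°]: 258.6° − 360° = -101.4°.
Negative ⇒ the second point lies to the west; separation 101.4°.

101.4° west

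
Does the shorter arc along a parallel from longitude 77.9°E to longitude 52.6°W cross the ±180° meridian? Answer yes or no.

No

Signed shortest Δλ = ((-52.6 − 77.9 + 180) mod 360) − 180 = -130.5°.
Going west by 130.5° from +77.9° reaches -52.6° without touching 180°.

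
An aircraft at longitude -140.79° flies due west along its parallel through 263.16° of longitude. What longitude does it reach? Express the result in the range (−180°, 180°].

Start at -140.79°; shift −263.16° → -403.95°.
-403.95° lies outside (−180°, 180°]; add 360° → -43.95°.

-43.95°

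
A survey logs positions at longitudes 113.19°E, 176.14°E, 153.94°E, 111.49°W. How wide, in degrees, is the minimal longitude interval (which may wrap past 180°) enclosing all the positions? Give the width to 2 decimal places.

Sort the longitudes: -111.49°, +113.19°, +153.94°, +176.14°.
Eastward gaps between consecutive values (wrapping around): 224.68°, 40.75°, 22.20°, 72.37°.
Largest gap = 224.68° ⇒ minimal covering band is its complement: 360° − 224.68° = 135.32°.
Band runs from +113.19° eastward to -111.49°, crossing the antimeridian.

135.32°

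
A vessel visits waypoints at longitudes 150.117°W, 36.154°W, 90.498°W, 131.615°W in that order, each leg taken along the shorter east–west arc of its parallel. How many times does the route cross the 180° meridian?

0

Leg 1: -150.117° → -36.154°, shortest Δλ = 113.963° (east) — does not cross 180°.
Leg 2: -36.154° → -90.498°, shortest Δλ = -54.344° (west) — does not cross 180°.
Leg 3: -90.498° → -131.615°, shortest Δλ = -41.117° (west) — does not cross 180°.
Total crossings: 0.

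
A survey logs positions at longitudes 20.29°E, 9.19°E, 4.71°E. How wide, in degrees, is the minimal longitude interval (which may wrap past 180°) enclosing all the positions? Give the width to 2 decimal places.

15.58°

Sort the longitudes: +4.71°, +9.19°, +20.29°.
Eastward gaps between consecutive values (wrapping around): 4.48°, 11.10°, 344.42°.
Largest gap = 344.42° ⇒ minimal covering band is its complement: 360° − 344.42° = 15.58°.
Band runs from +4.71° eastward to +20.29°.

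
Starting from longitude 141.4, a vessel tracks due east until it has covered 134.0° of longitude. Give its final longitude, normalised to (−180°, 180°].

-84.6°

Start at +141.4°; shift +134.0° → +275.4°.
+275.4° lies outside (−180°, 180°]; subtract 360° → -84.6°.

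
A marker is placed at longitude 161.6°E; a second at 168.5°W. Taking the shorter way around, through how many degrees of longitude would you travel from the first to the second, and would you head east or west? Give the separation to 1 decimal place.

Raw difference: -168.5 − 161.6 = -330.1°.
Normalise into (−180°, 180°]: -330.1° + 360° = 29.9°.
Positive ⇒ the second point lies to the east; separation 29.9°.

29.9° east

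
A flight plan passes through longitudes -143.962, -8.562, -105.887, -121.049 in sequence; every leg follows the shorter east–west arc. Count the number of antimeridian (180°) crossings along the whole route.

Leg 1: -143.962° → -8.562°, shortest Δλ = 135.4° (east) — does not cross 180°.
Leg 2: -8.562° → -105.887°, shortest Δλ = -97.325° (west) — does not cross 180°.
Leg 3: -105.887° → -121.049°, shortest Δλ = -15.162° (west) — does not cross 180°.
Total crossings: 0.

0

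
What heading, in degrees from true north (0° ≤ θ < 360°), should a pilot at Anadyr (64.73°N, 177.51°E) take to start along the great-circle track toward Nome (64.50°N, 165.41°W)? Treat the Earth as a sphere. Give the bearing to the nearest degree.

84°

Δλ = -165.41 − 177.51 = -342.92°; wrapped into (−180°, 180°]: 17.08°.
θ = atan2( sin Δλ · cos φ₂ , cos φ₁ · sin φ₂ − sin φ₁ · cos φ₂ · cos Δλ )
  = atan2(0.12644, 0.01316) = 84.060° → normalised to [0°, 360°): 84.060°.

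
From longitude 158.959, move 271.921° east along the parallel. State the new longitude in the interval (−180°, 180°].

Start at +158.959°; shift +271.921° → +430.880°.
+430.880° lies outside (−180°, 180°]; subtract 360° → +70.880°.

+70.880°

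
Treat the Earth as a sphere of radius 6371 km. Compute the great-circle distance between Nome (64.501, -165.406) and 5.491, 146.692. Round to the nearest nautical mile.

Δλ = 146.692 − -165.406 = 312.098°; wrapped into (−180°, 180°]: -47.902°.
Δφ = 5.491 − 64.501 = -59.010°.
a = sin²(Δφ/2) + cos φ₁ · cos φ₂ · sin²(Δλ/2) = 0.313176.
c = 2·atan2(√a, √(1−a)) = 1.18786 rad → d = 6371·c ≈ 7567.84 km ≈ 4086.30 nmi.

4086 nmi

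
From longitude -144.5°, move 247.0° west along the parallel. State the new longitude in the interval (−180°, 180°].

Start at -144.5°; shift −247.0° → -391.5°.
-391.5° lies outside (−180°, 180°]; add 360° → -31.5°.

-31.5°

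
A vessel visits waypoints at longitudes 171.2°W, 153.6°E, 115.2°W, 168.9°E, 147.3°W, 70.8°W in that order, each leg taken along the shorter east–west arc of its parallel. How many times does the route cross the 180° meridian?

4

Leg 1: -171.2° → +153.6°, shortest Δλ = -35.2° (west) — crosses 180°.
Leg 2: +153.6° → -115.2°, shortest Δλ = 91.2° (east) — crosses 180°.
Leg 3: -115.2° → +168.9°, shortest Δλ = -75.9° (west) — crosses 180°.
Leg 4: +168.9° → -147.3°, shortest Δλ = 43.8° (east) — crosses 180°.
Leg 5: -147.3° → -70.8°, shortest Δλ = 76.5° (east) — does not cross 180°.
Total crossings: 4.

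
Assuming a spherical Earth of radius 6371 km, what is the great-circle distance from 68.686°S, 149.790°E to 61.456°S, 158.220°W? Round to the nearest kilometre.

Δλ = -158.220 − 149.790 = -308.010°; wrapped into (−180°, 180°]: 51.990°.
Δφ = -61.456 − -68.686 = 7.230°.
a = sin²(Δφ/2) + cos φ₁ · cos φ₂ · sin²(Δλ/2) = 0.037340.
c = 2·atan2(√a, √(1−a)) = 0.38892 rad → d = 6371·c ≈ 2477.79 km.

2478 km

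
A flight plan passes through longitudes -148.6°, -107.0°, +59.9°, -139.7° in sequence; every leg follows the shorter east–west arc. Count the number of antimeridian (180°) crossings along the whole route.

1

Leg 1: -148.6° → -107.0°, shortest Δλ = 41.6° (east) — does not cross 180°.
Leg 2: -107.0° → +59.9°, shortest Δλ = 166.9° (east) — does not cross 180°.
Leg 3: +59.9° → -139.7°, shortest Δλ = 160.4° (east) — crosses 180°.
Total crossings: 1.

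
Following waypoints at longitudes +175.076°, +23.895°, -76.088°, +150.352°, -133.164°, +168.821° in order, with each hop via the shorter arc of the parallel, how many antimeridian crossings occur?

3

Leg 1: +175.076° → +23.895°, shortest Δλ = -151.181° (west) — does not cross 180°.
Leg 2: +23.895° → -76.088°, shortest Δλ = -99.983° (west) — does not cross 180°.
Leg 3: -76.088° → +150.352°, shortest Δλ = -133.56° (west) — crosses 180°.
Leg 4: +150.352° → -133.164°, shortest Δλ = 76.484° (east) — crosses 180°.
Leg 5: -133.164° → +168.821°, shortest Δλ = -58.015° (west) — crosses 180°.
Total crossings: 3.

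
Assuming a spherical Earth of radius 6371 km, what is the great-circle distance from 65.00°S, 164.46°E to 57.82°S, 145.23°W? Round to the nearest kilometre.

Δλ = -145.23 − 164.46 = -309.69°; wrapped into (−180°, 180°]: 50.31°.
Δφ = -57.82 − -65.00 = 7.18°.
a = sin²(Δφ/2) + cos φ₁ · cos φ₂ · sin²(Δλ/2) = 0.044589.
c = 2·atan2(√a, √(1−a)) = 0.42552 rad → d = 6371·c ≈ 2711.01 km.

2711 km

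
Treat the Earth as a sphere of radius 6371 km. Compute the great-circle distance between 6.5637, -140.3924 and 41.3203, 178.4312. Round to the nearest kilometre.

Δλ = 178.4312 − -140.3924 = 318.8236°; wrapped into (−180°, 180°]: -41.1764°.
Δφ = 41.3203 − 6.5637 = 34.7566°.
a = sin²(Δφ/2) + cos φ₁ · cos φ₂ · sin²(Δλ/2) = 0.181471.
c = 2·atan2(√a, √(1−a)) = 0.88012 rad → d = 6371·c ≈ 5607.25 km.

5607 km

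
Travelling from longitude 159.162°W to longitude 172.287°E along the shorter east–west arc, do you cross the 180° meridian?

Naïve |172.287 − -159.162| = 331.449° > 180°, so the shorter arc goes the other way round — across 180°.
Signed shortest Δλ = ((172.287 − -159.162 + 180) mod 360) − 180 = -28.551°.
Going west by 28.551° from -159.162° passes through 180° before reaching +172.287°.

Yes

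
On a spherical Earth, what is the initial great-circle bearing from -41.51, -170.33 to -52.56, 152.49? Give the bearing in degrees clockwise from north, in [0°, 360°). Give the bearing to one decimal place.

Δλ = 152.49 − -170.33 = 322.82°; wrapped into (−180°, 180°]: -37.18°.
θ = atan2( sin Δλ · cos φ₂ , cos φ₁ · sin φ₂ − sin φ₁ · cos φ₂ · cos Δλ )
  = atan2(-0.36739, -0.27356) = -126.672° → normalised to [0°, 360°): 233.328°.

233.3°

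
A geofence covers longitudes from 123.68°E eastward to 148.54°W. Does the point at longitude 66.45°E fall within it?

Band width going east from +123.68° to -148.54°: ((-148.54 − 123.68) mod 360) = 87.78°.
Offset of +66.45° east of the west edge: ((66.45 − 123.68) mod 360) = 302.77°.
302.77° > 87.78° ⇒ outside.

No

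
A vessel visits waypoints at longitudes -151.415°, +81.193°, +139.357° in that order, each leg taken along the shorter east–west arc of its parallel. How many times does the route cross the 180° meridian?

1

Leg 1: -151.415° → +81.193°, shortest Δλ = -127.392° (west) — crosses 180°.
Leg 2: +81.193° → +139.357°, shortest Δλ = 58.164° (east) — does not cross 180°.
Total crossings: 1.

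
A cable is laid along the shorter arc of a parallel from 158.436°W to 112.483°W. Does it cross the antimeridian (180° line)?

No

Signed shortest Δλ = ((-112.483 − -158.436 + 180) mod 360) − 180 = 45.953°.
Going east by 45.953° from -158.436° reaches -112.483° without touching 180°.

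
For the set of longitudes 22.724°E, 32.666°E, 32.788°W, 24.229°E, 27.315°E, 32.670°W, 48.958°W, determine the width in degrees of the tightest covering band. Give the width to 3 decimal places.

Sort the longitudes: -48.958°, -32.788°, -32.670°, +22.724°, +24.229°, +27.315°, +32.666°.
Eastward gaps between consecutive values (wrapping around): 16.170°, 0.118°, 55.394°, 1.505°, 3.086°, 5.351°, 278.376°.
Largest gap = 278.376° ⇒ minimal covering band is its complement: 360° − 278.376° = 81.624°.
Band runs from -48.958° eastward to +32.666°.

81.624°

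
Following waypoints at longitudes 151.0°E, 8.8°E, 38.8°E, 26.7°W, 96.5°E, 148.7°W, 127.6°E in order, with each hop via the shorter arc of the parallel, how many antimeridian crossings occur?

2

Leg 1: +151.0° → +8.8°, shortest Δλ = -142.2° (west) — does not cross 180°.
Leg 2: +8.8° → +38.8°, shortest Δλ = 30.0° (east) — does not cross 180°.
Leg 3: +38.8° → -26.7°, shortest Δλ = -65.5° (west) — does not cross 180°.
Leg 4: -26.7° → +96.5°, shortest Δλ = 123.2° (east) — does not cross 180°.
Leg 5: +96.5° → -148.7°, shortest Δλ = 114.8° (east) — crosses 180°.
Leg 6: -148.7° → +127.6°, shortest Δλ = -83.7° (west) — crosses 180°.
Total crossings: 2.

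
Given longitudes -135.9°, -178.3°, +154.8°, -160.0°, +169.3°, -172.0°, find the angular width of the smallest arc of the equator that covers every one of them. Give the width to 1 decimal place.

69.3°

Sort the longitudes: -178.3°, -172.0°, -160.0°, -135.9°, +154.8°, +169.3°.
Eastward gaps between consecutive values (wrapping around): 6.3°, 12.0°, 24.1°, 290.7°, 14.5°, 12.4°.
Largest gap = 290.7° ⇒ minimal covering band is its complement: 360° − 290.7° = 69.3°.
Band runs from +154.8° eastward to -135.9°, crossing the antimeridian.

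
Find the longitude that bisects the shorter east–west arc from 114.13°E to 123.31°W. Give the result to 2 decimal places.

175.41°E

Signed shortest Δλ from +114.13° to -123.31° is +122.56°.
Midpoint longitude = +114.13° + (+122.56°)/2 = +114.13° + 61.28° = +175.41°.
(The naïve average (+114.13 + -123.31)/2 = -4.59° is on the wrong side of the globe.)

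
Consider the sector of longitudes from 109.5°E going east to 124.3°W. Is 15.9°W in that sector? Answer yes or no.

Band width going east from +109.5° to -124.3°: ((-124.3 − 109.5) mod 360) = 126.2°.
Offset of -15.9° east of the west edge: ((-15.9 − 109.5) mod 360) = 234.6°.
234.6° > 126.2° ⇒ outside.

No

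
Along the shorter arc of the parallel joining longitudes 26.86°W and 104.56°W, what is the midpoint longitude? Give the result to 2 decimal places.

Signed shortest Δλ from -26.86° to -104.56° is -77.70°.
Midpoint longitude = -26.86° + (-77.70°)/2 = -26.86° − 38.85° = -65.71°.

65.71°W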